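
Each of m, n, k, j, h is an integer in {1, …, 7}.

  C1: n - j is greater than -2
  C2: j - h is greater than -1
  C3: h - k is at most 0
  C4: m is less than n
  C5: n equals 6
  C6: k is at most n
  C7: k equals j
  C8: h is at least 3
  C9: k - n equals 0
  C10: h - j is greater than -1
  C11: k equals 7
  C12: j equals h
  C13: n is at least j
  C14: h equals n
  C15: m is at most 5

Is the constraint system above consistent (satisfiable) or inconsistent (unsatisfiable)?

Constraint 11 fixes k = 7 and constraint 5 fixes n = 6. Constraints 7, 12, and 14 give k = j = h = n, so k = n. But 7 ≠ 6 — contradiction.

Unsatisfiable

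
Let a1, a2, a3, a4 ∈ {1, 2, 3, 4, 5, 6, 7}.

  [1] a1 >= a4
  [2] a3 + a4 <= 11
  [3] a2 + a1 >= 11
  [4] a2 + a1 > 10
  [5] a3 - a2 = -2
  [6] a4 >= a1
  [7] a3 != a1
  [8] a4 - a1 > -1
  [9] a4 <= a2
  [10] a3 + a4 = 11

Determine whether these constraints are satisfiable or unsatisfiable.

Satisfiable

Setting (a1, a2, a3, a4) = (6, 7, 5, 6) satisfies everything: constraint 2: a3 + a4 = 11; constraint 3: a2 + a1 = 13, and the others follow.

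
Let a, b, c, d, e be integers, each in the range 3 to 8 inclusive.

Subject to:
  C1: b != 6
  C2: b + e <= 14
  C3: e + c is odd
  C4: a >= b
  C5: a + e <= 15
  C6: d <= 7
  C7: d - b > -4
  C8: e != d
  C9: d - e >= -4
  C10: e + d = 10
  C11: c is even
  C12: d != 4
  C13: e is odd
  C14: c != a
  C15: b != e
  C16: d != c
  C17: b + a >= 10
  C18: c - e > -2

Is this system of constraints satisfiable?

The assignment a = 5, b = 5, c = 8, d = 3, e = 7 works:
  constraint 2 holds since b + e = 12.
  constraint 5 holds since a + e = 12.
The rest check out directly.

Satisfiable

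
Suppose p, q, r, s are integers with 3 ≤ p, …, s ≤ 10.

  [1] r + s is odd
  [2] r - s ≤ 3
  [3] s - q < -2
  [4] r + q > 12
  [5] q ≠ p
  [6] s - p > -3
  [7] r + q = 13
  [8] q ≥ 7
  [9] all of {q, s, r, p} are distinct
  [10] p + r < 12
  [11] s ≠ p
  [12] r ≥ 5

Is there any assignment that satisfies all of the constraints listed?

Satisfiable

The assignment p = 4, q = 7, r = 6, s = 3 works:
  constraint 2 holds since r - s = 3.
  constraint 3 holds since s - q = -4.
  constraint 4 holds since r + q = 13.
The rest check out directly.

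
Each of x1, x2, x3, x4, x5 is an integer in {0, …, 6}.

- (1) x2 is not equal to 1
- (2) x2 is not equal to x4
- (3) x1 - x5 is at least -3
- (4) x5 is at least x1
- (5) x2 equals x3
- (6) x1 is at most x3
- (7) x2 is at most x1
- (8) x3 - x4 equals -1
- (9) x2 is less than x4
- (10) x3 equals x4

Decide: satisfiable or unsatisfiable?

From constraints 5 and 10, x2 = x3 = x4, so x2 = x4. But constraint 2 says x2 ≠ x4. Contradiction.

Unsatisfiable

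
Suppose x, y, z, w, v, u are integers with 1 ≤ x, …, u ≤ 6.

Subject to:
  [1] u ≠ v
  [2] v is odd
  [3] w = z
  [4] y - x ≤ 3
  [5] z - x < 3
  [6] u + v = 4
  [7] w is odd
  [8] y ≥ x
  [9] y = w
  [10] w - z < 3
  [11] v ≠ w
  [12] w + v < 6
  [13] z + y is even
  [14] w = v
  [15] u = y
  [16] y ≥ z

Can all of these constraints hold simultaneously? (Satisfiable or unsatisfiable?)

From constraints 9, 14, and 15, u = y = w = v, so u = v. But constraint 1 says u ≠ v. Contradiction.

Unsatisfiable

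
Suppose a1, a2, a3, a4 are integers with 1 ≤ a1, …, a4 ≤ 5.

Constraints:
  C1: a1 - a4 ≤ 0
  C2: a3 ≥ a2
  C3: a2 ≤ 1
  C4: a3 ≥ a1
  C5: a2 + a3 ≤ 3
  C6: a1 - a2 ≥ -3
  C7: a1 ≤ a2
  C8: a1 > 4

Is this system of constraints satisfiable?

Unsatisfiable

From constraint 8: a1 ≥ 5. From constraints 3 and 7: a1 ≤ a2 and a2 ≤ 1, so a1 ≤ 1. But 1 < 5, so no value of a1 works.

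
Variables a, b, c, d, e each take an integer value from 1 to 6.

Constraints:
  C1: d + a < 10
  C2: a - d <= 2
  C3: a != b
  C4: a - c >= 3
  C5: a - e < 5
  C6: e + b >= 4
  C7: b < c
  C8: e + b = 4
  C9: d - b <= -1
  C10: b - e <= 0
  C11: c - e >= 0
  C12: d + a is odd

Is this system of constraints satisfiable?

Constraints 2, 4, 9, 10, and 11 give a − c ≥ 3, c − e ≥ 0, e − b ≥ 0, b − d ≥ 1, d − a ≥ -2.
Adding all 5 inequalities: the left sides telescope to 0, and the right sides sum to 3 + 0 + 0 + 1 + (-2) = 2. So 0 ≥ 2, which is false.

Unsatisfiable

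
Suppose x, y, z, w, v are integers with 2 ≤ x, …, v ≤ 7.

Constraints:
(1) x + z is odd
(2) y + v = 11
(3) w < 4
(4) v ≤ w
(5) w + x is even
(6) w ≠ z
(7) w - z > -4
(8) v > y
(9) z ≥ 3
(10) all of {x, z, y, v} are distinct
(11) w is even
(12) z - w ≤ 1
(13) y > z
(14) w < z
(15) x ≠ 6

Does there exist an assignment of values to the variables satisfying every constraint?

Unsatisfiable

Constraints 4, 8, 13, and 14 give v ≤ w, w < z, z < y, y < v. Chaining: v ≤ w < z < y < v, which forces v < v — impossible.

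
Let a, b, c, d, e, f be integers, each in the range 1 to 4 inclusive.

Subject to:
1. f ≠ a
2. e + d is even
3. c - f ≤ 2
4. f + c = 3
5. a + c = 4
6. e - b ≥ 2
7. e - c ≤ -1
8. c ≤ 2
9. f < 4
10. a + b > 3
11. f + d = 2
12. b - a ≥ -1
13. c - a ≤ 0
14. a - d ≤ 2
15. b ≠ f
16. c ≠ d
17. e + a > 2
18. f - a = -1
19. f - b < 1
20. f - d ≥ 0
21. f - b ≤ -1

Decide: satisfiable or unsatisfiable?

Constraints 6, 7, 13, 14, 20, and 21 give d − a ≥ -2, a − c ≥ 0, c − e ≥ 1, e − b ≥ 2, b − f ≥ 1, f − d ≥ 0.
Adding all 6 inequalities: the left sides telescope to 0, and the right sides sum to (-2) + 0 + 1 + 2 + 1 + 0 = 2. So 0 ≥ 2, which is false.

Unsatisfiable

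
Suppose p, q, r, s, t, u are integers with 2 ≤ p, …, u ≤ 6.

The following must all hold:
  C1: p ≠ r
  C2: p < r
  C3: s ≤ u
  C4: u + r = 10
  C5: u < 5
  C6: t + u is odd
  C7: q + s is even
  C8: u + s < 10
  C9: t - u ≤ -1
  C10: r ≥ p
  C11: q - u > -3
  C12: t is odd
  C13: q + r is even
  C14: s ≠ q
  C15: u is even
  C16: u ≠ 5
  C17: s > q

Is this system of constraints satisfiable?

Setting (p, q, r, s, t, u) = (3, 2, 6, 4, 3, 4) satisfies everything: constraint 4: u + r = 10; constraint 8: u + s = 8, and the others follow.

Satisfiable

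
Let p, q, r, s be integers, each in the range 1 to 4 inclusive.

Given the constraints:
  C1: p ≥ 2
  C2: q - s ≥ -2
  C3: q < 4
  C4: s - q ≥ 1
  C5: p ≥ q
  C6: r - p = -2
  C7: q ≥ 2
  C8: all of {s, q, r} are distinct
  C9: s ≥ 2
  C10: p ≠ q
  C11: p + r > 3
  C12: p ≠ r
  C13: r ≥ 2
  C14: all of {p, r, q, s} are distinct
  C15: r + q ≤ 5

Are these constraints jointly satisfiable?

Unsatisfiable

Constraints 1, 7, 9, and 13 confine each of p, r, q, s to the 3 values {2, …, 4} (the domain already gives each ≤ 4).
Constraint 14 requires all 4 of them to be distinct, but only 3 values are available — impossible by the pigeonhole principle.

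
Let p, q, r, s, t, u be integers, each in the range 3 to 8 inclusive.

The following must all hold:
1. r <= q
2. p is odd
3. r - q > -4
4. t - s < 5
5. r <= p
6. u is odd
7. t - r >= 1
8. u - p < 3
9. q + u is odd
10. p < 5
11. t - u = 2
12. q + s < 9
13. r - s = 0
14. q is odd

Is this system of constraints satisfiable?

Constraint 14 makes q odd and constraint 6 makes u odd, so q + u must be even. Constraint 9 says q + u is odd — contradiction.

Unsatisfiable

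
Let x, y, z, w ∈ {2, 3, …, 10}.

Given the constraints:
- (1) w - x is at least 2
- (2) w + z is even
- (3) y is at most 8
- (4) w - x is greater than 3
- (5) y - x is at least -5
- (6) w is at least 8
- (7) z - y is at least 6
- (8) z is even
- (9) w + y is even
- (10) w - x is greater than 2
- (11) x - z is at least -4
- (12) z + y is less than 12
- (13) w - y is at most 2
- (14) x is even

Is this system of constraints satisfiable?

Unsatisfiable

Constraints 1, 7, 11, and 13 give x − z ≥ -4, z − y ≥ 6, y − w ≥ -2, w − x ≥ 2.
Adding all 4 inequalities: the left sides telescope to 0, and the right sides sum to (-4) + 6 + (-2) + 2 = 2. So 0 ≥ 2, which is false.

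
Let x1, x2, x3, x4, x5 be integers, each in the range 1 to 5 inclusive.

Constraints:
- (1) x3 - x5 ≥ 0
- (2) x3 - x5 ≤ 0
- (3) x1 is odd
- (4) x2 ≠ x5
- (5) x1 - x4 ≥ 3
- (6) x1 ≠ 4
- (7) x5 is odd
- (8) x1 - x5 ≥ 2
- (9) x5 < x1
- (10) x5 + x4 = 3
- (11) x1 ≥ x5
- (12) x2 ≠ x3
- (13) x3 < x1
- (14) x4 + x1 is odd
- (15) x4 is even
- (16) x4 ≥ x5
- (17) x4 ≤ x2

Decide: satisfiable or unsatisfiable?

One satisfying assignment is x1 = 5, x2 = 5, x3 = 1, x4 = 2, x5 = 1.
For the less obvious constraints — constraint 1: x3 - x5 = 0; constraint 2: x3 - x5 = 0; constraint 5: x1 - x4 = 3 — and the others hold by inspection.

Satisfiable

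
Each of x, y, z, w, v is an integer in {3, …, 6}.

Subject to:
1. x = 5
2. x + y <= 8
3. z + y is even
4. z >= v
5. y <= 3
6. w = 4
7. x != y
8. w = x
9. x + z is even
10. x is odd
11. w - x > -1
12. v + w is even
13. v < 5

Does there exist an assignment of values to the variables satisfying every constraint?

Constraint 6 fixes w = 4 and constraint 1 fixes x = 5, but constraint 8 requires w = x. Since 4 ≠ 5, contradiction.

Unsatisfiable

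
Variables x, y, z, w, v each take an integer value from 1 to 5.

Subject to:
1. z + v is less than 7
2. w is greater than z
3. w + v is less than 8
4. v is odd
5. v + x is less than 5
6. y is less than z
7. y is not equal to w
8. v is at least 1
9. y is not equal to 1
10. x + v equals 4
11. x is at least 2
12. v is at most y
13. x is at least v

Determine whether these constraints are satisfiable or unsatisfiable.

Take x = 3, y = 3, z = 4, w = 5, v = 1. Then constraint 1: z + v = 5; constraint 3: w + v = 6, and every other listed constraint is also met.

Satisfiable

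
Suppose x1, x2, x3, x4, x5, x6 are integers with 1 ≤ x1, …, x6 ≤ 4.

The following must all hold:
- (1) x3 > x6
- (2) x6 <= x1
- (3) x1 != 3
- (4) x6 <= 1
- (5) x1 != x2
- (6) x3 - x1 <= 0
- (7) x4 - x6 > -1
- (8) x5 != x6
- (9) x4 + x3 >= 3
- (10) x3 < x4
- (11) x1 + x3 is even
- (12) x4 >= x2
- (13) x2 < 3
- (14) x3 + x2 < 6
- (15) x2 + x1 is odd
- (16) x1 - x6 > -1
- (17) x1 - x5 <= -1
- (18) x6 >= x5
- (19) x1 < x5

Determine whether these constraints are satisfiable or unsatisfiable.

Unsatisfiable

Constraints 1, 6, 18, and 19 give x5 ≤ x6, x6 < x3, x3 ≤ x1, x1 < x5. Chaining: x5 ≤ x6 < x3 ≤ x1 < x5, which forces x5 < x5 — impossible.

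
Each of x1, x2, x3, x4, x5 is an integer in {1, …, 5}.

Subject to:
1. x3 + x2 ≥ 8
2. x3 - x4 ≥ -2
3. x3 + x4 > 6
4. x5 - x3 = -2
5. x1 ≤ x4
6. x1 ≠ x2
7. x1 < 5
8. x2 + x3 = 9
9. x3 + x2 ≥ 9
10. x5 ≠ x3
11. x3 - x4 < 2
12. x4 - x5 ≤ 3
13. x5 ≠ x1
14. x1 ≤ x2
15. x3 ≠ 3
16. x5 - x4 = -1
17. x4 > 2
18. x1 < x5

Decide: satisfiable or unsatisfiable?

Satisfiable

The assignment x1 = 2, x2 = 4, x3 = 5, x4 = 4, x5 = 3 works:
  constraint 1 holds since x3 + x2 = 9.
  constraint 2 holds since x3 - x4 = 1.
The rest check out directly.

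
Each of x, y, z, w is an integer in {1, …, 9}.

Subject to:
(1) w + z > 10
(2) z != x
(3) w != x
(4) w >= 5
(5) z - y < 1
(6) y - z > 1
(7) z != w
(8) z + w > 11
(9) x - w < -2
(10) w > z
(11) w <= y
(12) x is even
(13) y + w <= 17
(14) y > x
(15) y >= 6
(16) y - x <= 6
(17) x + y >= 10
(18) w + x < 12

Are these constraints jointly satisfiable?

Satisfiable

Try x = 4, y = 7, z = 5, w = 7.
Check constraint 1: w + z = 12; constraint 5: z - y = -2; constraint 6: y - z = 2. The remaining constraints are straightforward to verify.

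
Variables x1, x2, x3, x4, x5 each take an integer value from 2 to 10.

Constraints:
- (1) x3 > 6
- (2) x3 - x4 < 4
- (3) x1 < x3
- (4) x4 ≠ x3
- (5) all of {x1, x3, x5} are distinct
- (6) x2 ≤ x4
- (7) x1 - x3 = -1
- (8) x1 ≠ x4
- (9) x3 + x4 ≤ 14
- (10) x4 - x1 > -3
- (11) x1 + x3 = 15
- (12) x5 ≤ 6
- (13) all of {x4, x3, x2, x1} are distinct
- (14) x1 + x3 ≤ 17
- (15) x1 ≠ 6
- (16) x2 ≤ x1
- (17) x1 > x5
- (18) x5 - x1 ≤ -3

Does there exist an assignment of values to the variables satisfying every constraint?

Satisfiable

Try x1 = 7, x2 = 2, x3 = 8, x4 = 6, x5 = 2.
Check constraint 2: x3 - x4 = 2; constraint 7: x1 - x3 = -1. The remaining constraints are straightforward to verify.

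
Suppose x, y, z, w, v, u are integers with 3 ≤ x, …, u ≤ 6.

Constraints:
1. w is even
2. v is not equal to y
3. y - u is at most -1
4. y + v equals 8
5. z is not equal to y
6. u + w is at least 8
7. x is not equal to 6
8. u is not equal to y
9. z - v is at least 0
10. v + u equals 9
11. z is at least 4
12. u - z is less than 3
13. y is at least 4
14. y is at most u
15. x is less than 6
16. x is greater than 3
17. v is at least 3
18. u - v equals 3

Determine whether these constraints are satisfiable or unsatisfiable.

One satisfying assignment is x = 5, y = 5, z = 6, w = 4, v = 3, u = 6.
For the less obvious constraints — constraint 3: y - u = -1; constraint 4: y + v = 8 — and the others hold by inspection.

Satisfiable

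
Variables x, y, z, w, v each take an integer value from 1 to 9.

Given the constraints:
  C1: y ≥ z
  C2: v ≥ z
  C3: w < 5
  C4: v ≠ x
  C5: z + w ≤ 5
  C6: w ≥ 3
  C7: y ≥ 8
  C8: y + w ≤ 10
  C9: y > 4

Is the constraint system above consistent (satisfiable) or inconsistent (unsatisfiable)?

From constraint 7: y ≥ 8. From constraint 6: w ≥ 3. Hence y + w ≥ 11. But constraint 8 requires y + w ≤ 10, and 10 < 11. Contradiction.

Unsatisfiable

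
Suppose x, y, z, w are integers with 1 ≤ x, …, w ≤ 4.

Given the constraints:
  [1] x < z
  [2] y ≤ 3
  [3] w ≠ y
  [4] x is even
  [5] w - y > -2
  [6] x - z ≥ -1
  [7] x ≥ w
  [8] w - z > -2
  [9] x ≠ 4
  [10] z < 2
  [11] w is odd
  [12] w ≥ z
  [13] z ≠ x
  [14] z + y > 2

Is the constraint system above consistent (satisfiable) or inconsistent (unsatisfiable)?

Unsatisfiable

Constraints 1, 7, and 12 give z ≤ w, w ≤ x, x < z. Chaining: z ≤ w ≤ x < z, which forces z < z — impossible.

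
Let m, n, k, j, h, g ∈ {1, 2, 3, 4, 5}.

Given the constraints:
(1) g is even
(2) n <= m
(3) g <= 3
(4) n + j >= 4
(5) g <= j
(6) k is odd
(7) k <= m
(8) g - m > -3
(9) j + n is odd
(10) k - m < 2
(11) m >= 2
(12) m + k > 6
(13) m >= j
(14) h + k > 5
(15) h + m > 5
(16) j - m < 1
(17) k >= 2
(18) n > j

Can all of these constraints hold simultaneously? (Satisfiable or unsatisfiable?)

Satisfiable

Take m = 4, n = 4, k = 3, j = 3, h = 4, g = 2. Then constraint 4: n + j = 7; constraint 8: g - m = -2, and every other listed constraint is also met.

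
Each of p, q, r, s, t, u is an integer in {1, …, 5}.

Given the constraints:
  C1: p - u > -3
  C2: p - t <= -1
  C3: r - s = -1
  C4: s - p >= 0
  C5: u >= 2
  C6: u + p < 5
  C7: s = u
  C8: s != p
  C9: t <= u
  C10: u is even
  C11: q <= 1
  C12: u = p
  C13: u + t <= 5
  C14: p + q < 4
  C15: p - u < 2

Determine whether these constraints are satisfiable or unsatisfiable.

From constraints 7 and 12, s = u = p, so s = p. But constraint 8 says s ≠ p. Contradiction.

Unsatisfiable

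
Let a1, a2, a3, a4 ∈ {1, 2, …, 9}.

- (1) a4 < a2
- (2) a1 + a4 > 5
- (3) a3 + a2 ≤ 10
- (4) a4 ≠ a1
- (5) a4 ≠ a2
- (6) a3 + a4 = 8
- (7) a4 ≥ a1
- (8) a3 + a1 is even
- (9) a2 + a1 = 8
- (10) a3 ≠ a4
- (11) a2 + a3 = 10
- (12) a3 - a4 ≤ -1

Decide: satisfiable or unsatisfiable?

Try a1 = 1, a2 = 7, a3 = 3, a4 = 5.
Check constraint 2: a1 + a4 = 6; constraint 3: a3 + a2 = 10. The remaining constraints are straightforward to verify.

Satisfiable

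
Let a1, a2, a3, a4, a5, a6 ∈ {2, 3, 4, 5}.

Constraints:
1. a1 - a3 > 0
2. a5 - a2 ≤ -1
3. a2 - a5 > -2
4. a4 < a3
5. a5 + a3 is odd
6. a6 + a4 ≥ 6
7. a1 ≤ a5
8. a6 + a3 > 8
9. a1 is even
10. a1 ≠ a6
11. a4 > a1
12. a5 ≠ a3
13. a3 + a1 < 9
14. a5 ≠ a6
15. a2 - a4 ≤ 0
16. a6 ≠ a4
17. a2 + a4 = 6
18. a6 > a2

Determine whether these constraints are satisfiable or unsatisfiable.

Constraints 1, 2, 4, 7, and 15 give a2 ≤ a4, a4 < a3, a3 < a1, a1 ≤ a5, a5 < a2. Chaining: a2 ≤ a4 < a3 < a1 ≤ a5 < a2, which forces a2 < a2 — impossible.

Unsatisfiable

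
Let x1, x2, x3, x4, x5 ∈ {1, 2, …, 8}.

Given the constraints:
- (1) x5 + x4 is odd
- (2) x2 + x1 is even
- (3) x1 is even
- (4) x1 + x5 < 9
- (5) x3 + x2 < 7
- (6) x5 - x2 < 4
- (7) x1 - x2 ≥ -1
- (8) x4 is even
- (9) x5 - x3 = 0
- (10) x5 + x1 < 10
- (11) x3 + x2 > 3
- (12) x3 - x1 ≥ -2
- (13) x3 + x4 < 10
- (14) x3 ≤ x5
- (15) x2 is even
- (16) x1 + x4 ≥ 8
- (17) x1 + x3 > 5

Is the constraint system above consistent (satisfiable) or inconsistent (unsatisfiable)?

Try x1 = 4, x2 = 2, x3 = 3, x4 = 6, x5 = 3.
Check constraint 4: x1 + x5 = 7; constraint 5: x3 + x2 = 5; constraint 6: x5 - x2 = 1. The remaining constraints are straightforward to verify.

Satisfiable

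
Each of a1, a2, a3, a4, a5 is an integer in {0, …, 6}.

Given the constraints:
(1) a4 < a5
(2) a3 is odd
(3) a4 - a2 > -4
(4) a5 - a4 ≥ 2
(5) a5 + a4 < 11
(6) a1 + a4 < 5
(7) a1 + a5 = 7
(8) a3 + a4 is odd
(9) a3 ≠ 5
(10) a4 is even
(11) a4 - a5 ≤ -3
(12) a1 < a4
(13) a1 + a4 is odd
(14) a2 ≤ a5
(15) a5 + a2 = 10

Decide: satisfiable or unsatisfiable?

Take a1 = 1, a2 = 4, a3 = 1, a4 = 2, a5 = 6. Then constraint 3: a4 - a2 = -2; constraint 4: a5 - a4 = 4; constraint 5: a5 + a4 = 8, and every other listed constraint is also met.

Satisfiable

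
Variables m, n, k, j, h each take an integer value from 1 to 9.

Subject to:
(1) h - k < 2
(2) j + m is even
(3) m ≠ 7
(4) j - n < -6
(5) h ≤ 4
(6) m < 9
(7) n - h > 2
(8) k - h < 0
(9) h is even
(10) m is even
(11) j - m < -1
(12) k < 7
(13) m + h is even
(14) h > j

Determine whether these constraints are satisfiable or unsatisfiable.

Setting (m, n, k, j, h) = (4, 9, 3, 2, 4) satisfies everything: constraint 1: h - k = 1; constraint 4: j - n = -7; constraint 7: n - h = 5, and the others follow.

Satisfiable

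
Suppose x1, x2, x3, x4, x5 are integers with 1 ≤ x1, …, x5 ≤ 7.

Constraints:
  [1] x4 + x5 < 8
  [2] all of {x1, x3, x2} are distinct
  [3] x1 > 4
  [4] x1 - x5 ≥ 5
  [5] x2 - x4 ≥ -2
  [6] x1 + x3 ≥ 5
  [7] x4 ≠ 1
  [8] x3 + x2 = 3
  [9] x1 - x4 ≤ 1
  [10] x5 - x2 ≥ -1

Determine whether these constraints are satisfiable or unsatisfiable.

Constraints 4, 5, 9, and 10 give x1 − x5 ≥ 5, x5 − x2 ≥ -1, x2 − x4 ≥ -2, x4 − x1 ≥ -1.
Adding all 4 inequalities: the left sides telescope to 0, and the right sides sum to 5 + (-1) + (-2) + (-1) = 1. So 0 ≥ 1, which is false.

Unsatisfiable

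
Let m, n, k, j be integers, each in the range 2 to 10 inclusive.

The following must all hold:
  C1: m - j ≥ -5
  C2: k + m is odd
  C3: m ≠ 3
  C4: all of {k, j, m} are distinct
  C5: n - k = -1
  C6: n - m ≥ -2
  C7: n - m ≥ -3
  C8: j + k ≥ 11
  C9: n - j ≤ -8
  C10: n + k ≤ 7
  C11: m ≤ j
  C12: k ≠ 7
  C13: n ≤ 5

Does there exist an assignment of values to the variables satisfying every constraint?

Constraints 1, 6, and 9 give n − m ≥ -2, m − j ≥ -5, j − n ≥ 8.
Adding all 3 inequalities: the left sides telescope to 0, and the right sides sum to (-2) + (-5) + 8 = 1. So 0 ≥ 1, which is false.

Unsatisfiable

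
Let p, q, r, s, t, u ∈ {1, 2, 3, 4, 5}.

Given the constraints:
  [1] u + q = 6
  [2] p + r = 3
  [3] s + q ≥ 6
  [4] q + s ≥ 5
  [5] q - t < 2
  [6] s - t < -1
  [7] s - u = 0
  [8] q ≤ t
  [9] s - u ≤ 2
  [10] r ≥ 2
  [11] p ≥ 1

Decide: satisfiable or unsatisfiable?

One satisfying assignment is p = 1, q = 4, r = 2, s = 2, t = 5, u = 2.
For the less obvious constraints — constraint 1: u + q = 6; constraint 2: p + r = 3 — and the others hold by inspection.

Satisfiable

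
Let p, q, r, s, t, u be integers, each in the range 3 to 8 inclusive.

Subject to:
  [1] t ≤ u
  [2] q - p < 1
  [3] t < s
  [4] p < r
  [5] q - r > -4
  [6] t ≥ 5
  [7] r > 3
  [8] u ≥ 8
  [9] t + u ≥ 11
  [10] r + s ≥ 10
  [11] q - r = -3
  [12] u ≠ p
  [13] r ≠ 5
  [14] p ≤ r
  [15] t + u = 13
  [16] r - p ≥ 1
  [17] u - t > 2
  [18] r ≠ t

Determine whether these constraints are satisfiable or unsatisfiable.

Setting (p, q, r, s, t, u) = (4, 3, 6, 6, 5, 8) satisfies everything: constraint 2: q - p = -1; constraint 5: q - r = -3; constraint 9: t + u = 13, and the others follow.

Satisfiable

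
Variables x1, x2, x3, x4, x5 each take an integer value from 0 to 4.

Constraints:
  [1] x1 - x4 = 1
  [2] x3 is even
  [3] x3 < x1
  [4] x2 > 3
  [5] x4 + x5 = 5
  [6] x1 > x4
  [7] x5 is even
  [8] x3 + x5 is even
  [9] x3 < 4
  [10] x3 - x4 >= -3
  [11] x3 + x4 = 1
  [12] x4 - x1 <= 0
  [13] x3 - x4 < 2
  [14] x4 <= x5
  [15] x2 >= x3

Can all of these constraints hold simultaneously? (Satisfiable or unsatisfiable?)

Satisfiable

The assignment x1 = 2, x2 = 4, x3 = 0, x4 = 1, x5 = 4 works:
  constraint 1 holds since x1 - x4 = 1.
  constraint 5 holds since x4 + x5 = 5.
The rest check out directly.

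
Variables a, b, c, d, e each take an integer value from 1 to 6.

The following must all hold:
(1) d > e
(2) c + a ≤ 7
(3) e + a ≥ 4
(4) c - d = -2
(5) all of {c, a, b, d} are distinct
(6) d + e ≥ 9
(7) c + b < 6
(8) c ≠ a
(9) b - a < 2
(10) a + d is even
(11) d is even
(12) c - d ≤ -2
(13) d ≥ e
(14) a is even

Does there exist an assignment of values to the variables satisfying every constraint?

Take a = 2, b = 1, c = 4, d = 6, e = 5. Then constraint 2: c + a = 6; constraint 3: e + a = 7; constraint 4: c - d = -2, and every other listed constraint is also met.

Satisfiable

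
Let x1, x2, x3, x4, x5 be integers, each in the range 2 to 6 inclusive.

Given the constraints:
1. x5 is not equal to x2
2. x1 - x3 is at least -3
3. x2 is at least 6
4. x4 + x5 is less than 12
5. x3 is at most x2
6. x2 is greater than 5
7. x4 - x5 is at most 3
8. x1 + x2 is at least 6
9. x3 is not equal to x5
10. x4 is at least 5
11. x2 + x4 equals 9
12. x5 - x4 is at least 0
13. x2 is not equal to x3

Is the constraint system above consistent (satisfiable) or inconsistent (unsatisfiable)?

From constraint 3: x2 ≥ 6. From constraint 10: x4 ≥ 5. Hence x2 + x4 ≥ 11. But constraint 11 requires x2 + x4 = 9, and 9 < 11. Contradiction.

Unsatisfiable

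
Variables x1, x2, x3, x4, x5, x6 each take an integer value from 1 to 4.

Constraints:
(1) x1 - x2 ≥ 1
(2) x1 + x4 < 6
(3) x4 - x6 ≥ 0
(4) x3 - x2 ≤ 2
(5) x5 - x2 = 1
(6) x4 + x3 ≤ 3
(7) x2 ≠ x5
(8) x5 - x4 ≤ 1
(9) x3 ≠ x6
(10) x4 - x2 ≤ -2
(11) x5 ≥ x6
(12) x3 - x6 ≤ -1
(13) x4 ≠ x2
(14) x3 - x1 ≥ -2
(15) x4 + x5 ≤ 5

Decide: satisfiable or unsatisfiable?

Constraints 1, 3, 10, 12, and 14 give x3 − x1 ≥ -2, x1 − x2 ≥ 1, x2 − x4 ≥ 2, x4 − x6 ≥ 0, x6 − x3 ≥ 1.
Adding all 5 inequalities: the left sides telescope to 0, and the right sides sum to (-2) + 1 + 2 + 0 + 1 = 2. So 0 ≥ 2, which is false.

Unsatisfiable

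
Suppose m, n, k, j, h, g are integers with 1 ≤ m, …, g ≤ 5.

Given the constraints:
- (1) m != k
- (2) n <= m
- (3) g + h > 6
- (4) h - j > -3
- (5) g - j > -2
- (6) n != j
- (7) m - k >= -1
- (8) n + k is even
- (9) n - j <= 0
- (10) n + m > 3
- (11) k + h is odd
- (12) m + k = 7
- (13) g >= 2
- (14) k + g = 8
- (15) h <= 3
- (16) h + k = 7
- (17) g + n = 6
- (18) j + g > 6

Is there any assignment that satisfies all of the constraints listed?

Satisfiable

Try m = 3, n = 2, k = 4, j = 3, h = 3, g = 4.
Check constraint 3: g + h = 7; constraint 4: h - j = 0; constraint 5: g - j = 1. The remaining constraints are straightforward to verify.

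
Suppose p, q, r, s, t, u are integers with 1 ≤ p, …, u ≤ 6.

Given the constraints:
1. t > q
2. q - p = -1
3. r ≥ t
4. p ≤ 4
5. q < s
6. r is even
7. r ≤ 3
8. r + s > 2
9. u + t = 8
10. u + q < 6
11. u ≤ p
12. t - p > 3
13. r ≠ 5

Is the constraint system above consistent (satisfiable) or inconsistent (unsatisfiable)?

Unsatisfiable

From constraints 4 and 11: u ≤ p ≤ 4. From constraints 3 and 7: t ≤ r ≤ 3. Hence u + t ≤ 7. But constraint 9 requires u + t = 8, and 8 > 7. Contradiction.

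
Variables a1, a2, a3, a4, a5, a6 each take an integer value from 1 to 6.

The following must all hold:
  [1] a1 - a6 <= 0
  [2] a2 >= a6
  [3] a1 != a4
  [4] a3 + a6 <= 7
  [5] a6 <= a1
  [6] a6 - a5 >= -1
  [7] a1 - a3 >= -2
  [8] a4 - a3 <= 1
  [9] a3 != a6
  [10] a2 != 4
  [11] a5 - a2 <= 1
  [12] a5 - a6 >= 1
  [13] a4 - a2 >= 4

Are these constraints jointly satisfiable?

Unsatisfiable

Constraints 1, 7, 8, 11, 12, and 13 give a6 − a1 ≥ 0, a1 − a3 ≥ -2, a3 − a4 ≥ -1, a4 − a2 ≥ 4, a2 − a5 ≥ -1, a5 − a6 ≥ 1.
Adding all 6 inequalities: the left sides telescope to 0, and the right sides sum to 0 + (-2) + (-1) + 4 + (-1) + 1 = 1. So 0 ≥ 1, which is false.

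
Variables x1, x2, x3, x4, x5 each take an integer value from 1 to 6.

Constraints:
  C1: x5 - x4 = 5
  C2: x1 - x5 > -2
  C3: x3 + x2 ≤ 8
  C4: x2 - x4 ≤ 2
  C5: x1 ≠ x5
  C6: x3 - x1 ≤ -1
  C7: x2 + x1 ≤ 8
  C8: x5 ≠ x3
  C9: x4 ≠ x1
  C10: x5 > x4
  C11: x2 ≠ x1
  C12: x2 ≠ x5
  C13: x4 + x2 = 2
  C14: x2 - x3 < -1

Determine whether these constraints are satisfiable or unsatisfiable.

Setting (x1, x2, x3, x4, x5) = (5, 1, 4, 1, 6) satisfies everything: constraint 1: x5 - x4 = 5; constraint 2: x1 - x5 = -1; constraint 3: x3 + x2 = 5, and the others follow.

Satisfiable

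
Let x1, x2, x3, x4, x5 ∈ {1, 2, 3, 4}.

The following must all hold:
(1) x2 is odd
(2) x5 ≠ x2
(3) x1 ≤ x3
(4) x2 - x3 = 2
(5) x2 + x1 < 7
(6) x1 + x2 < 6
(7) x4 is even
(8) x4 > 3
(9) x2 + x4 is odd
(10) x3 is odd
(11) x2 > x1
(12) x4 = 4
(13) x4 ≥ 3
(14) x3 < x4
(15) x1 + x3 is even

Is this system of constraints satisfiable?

Satisfiable

The assignment x1 = 1, x2 = 3, x3 = 1, x4 = 4, x5 = 1 works:
  constraint 4 holds since x2 - x3 = 2.
  constraint 5 holds since x2 + x1 = 4.
The rest check out directly.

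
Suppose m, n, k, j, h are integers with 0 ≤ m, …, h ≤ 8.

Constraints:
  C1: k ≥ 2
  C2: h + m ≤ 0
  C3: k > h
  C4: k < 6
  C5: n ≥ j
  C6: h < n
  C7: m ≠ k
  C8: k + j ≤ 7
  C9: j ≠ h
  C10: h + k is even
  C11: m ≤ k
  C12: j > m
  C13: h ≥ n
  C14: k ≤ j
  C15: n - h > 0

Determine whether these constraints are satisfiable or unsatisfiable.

Unsatisfiable

Constraints 3, 5, 13, and 14 give k ≤ j, j ≤ n, n ≤ h, h < k. Chaining: k ≤ j ≤ n ≤ h < k, which forces k < k — impossible.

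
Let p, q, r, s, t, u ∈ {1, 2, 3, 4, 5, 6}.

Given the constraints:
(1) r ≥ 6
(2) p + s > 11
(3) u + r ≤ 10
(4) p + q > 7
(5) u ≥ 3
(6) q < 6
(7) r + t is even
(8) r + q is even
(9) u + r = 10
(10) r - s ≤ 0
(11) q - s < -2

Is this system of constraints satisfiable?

Satisfiable

The assignment p = 6, q = 2, r = 6, s = 6, t = 4, u = 4 works:
  constraint 2 holds since p + s = 12.
  constraint 3 holds since u + r = 10.
  constraint 4 holds since p + q = 8.
The rest check out directly.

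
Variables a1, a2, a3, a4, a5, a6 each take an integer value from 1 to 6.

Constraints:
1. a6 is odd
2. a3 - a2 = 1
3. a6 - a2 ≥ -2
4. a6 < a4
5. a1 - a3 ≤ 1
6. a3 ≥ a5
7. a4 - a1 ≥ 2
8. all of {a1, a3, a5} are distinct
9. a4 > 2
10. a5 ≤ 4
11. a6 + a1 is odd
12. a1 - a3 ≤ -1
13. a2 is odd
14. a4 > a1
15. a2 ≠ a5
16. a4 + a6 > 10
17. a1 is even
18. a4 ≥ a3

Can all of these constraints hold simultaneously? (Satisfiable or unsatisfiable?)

Satisfiable

One satisfying assignment is a1 = 4, a2 = 5, a3 = 6, a4 = 6, a5 = 3, a6 = 5.
For the less obvious constraints — constraint 2: a3 - a2 = 1; constraint 3: a6 - a2 = 0 — and the others hold by inspection.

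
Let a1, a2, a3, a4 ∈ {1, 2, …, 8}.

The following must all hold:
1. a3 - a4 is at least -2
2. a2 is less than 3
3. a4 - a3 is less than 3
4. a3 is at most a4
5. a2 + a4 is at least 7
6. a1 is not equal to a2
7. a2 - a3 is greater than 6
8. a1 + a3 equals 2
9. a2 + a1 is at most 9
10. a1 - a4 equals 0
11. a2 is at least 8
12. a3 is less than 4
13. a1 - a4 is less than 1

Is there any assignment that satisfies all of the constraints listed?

Unsatisfiable

From constraint 11: a2 ≥ 8. From constraint 2: a2 ≤ 2. But 2 < 8, so no value of a2 works.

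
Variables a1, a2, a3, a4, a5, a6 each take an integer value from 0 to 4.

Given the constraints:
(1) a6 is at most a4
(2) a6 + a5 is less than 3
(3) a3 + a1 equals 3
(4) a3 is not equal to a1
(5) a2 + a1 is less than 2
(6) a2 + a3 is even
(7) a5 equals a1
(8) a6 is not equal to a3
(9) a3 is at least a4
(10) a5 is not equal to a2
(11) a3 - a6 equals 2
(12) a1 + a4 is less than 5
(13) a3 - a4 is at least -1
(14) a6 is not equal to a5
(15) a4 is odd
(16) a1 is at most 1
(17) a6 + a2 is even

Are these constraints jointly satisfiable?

Satisfiable

Try a1 = 1, a2 = 0, a3 = 2, a4 = 1, a5 = 1, a6 = 0.
Check constraint 2: a6 + a5 = 1; constraint 3: a3 + a1 = 3. The remaining constraints are straightforward to verify.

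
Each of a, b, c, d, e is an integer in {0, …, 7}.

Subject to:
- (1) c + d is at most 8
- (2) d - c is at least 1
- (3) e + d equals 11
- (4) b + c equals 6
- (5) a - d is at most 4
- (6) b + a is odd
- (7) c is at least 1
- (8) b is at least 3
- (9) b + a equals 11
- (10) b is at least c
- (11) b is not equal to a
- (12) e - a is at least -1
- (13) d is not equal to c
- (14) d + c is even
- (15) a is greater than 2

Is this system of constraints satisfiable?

Satisfiable

One satisfying assignment is a = 7, b = 4, c = 2, d = 4, e = 7.
For the less obvious constraints — constraint 1: c + d = 6; constraint 2: d - c = 2; constraint 3: e + d = 11 — and the others hold by inspection.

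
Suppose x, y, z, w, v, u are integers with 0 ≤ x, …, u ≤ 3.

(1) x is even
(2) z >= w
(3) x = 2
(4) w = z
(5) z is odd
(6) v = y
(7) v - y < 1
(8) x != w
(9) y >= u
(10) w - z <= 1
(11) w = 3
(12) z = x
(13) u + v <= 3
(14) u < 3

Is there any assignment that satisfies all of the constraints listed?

Unsatisfiable

Constraint 11 fixes w = 3 and constraint 3 fixes x = 2. Constraints 4 and 12 give w = z = x, so w = x. But 3 ≠ 2 — contradiction.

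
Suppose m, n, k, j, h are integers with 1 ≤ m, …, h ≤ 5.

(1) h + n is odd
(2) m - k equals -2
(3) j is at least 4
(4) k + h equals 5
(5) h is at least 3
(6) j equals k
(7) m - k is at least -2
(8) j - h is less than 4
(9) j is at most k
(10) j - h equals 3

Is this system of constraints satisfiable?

From constraints 3 and 9: k ≥ j ≥ 4. From constraint 5: h ≥ 3. Hence k + h ≥ 7. But constraint 4 requires k + h = 5, and 5 < 7. Contradiction.

Unsatisfiable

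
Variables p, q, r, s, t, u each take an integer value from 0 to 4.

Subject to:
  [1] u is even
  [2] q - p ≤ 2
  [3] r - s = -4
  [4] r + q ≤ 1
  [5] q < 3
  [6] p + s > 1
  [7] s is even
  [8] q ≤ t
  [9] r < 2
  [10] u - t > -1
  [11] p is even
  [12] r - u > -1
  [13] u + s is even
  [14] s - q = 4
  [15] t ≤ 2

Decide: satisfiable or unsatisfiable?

Take p = 0, q = 0, r = 0, s = 4, t = 0, u = 0. Then constraint 2: q - p = 0; constraint 3: r - s = -4, and every other listed constraint is also met.

Satisfiable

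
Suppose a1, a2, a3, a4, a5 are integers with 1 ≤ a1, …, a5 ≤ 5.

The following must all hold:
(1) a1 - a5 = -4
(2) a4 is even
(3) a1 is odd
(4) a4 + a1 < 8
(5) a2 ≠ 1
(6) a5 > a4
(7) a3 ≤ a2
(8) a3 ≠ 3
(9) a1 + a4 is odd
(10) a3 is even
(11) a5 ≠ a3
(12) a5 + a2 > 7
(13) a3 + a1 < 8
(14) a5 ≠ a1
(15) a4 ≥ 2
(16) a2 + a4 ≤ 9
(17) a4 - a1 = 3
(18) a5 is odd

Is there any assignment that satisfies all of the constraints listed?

Satisfiable

Setting (a1, a2, a3, a4, a5) = (1, 4, 4, 4, 5) satisfies everything: constraint 1: a1 - a5 = -4; constraint 4: a4 + a1 = 5, and the others follow.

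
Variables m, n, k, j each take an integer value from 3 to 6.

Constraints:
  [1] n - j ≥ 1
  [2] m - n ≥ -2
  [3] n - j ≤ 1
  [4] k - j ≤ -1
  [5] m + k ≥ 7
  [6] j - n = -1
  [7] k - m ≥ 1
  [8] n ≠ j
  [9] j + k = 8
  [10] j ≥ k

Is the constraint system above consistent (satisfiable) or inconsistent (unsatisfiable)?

Constraints 1, 2, 4, and 7 give m − n ≥ -2, n − j ≥ 1, j − k ≥ 1, k − m ≥ 1.
Adding all 4 inequalities: the left sides telescope to 0, and the right sides sum to (-2) + 1 + 1 + 1 = 1. So 0 ≥ 1, which is false.

Unsatisfiable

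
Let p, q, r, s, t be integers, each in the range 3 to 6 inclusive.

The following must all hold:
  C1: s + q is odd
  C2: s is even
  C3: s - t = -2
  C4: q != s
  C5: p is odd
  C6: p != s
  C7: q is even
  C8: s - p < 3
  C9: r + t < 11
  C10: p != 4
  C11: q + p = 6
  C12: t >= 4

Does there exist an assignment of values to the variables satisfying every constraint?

Constraint 2 makes s even and constraint 7 makes q even, so s + q must be even. Constraint 1 says s + q is odd — contradiction.

Unsatisfiable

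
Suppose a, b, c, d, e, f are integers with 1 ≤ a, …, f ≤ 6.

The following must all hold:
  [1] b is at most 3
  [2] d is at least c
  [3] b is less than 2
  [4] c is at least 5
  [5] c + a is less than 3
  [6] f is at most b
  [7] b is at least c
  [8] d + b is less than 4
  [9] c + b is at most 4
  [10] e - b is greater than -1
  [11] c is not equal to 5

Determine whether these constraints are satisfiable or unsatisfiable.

Unsatisfiable

From constraints 4 and 7: b ≥ c and c ≥ 5, so b ≥ 5. From constraint 1: b ≤ 3. But 3 < 5, so no value of b works.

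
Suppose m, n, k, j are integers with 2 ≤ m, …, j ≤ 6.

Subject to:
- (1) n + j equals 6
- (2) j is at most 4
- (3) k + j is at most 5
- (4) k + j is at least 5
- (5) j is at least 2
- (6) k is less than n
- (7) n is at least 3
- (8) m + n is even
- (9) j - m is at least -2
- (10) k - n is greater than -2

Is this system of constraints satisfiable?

One satisfying assignment is m = 3, n = 3, k = 2, j = 3.
For the less obvious constraints — constraint 1: n + j = 6; constraint 3: k + j = 5; constraint 4: k + j = 5 — and the others hold by inspection.

Satisfiable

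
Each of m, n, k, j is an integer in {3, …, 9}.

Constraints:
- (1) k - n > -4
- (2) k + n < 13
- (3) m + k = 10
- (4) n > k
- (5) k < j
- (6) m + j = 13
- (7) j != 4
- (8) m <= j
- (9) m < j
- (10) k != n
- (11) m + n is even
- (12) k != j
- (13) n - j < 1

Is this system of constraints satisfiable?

Satisfiable

Setting (m, n, k, j) = (5, 7, 5, 8) satisfies everything: constraint 1: k - n = -2; constraint 2: k + n = 12; constraint 3: m + k = 10, and the others follow.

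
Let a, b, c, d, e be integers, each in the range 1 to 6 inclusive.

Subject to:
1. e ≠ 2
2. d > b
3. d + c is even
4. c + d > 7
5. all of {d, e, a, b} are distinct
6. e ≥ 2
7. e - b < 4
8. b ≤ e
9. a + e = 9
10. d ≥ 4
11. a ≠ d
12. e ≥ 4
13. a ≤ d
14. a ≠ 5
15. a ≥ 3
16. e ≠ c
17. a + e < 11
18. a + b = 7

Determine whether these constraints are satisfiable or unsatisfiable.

Satisfiable

Take a = 4, b = 3, c = 4, d = 6, e = 5. Then constraint 4: c + d = 10; constraint 7: e - b = 2; constraint 9: a + e = 9, and every other listed constraint is also met.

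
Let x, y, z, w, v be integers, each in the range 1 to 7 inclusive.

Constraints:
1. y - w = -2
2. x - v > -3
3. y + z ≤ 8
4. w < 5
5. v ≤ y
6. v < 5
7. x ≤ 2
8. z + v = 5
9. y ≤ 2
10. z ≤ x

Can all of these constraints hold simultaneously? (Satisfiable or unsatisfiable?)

From constraints 7 and 10: z ≤ x ≤ 2. From constraints 5 and 9: v ≤ y ≤ 2. Hence z + v ≤ 4. But constraint 8 requires z + v = 5, and 5 > 4. Contradiction.

Unsatisfiable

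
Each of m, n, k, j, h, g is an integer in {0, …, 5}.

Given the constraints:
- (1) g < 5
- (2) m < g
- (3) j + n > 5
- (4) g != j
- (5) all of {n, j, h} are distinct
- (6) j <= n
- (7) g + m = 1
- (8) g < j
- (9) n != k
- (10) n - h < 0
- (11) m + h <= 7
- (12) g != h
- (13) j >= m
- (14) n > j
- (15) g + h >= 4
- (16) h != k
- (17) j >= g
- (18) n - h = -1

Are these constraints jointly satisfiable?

Satisfiable

Setting (m, n, k, j, h, g) = (0, 4, 3, 3, 5, 1) satisfies everything: constraint 3: j + n = 7; constraint 7: g + m = 1, and the others follow.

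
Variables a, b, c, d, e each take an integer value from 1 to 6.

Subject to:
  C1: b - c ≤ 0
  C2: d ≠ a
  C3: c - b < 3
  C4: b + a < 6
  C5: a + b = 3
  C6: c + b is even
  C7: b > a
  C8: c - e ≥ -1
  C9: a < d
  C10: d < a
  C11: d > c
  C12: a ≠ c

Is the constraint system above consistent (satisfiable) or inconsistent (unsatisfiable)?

Constraints 1, 7, 10, and 11 give a < b, b ≤ c, c < d, d < a. Chaining: a < b ≤ c < d < a, which forces a < a — impossible.

Unsatisfiable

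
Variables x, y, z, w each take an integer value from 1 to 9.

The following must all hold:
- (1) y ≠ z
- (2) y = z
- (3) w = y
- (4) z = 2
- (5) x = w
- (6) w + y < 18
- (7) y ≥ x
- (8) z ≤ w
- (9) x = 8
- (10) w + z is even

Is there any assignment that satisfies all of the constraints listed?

Constraint 9 fixes x = 8 and constraint 4 fixes z = 2. Constraints 2, 3, and 5 give x = w = y = z, so x = z. But 8 ≠ 2 — contradiction.

Unsatisfiable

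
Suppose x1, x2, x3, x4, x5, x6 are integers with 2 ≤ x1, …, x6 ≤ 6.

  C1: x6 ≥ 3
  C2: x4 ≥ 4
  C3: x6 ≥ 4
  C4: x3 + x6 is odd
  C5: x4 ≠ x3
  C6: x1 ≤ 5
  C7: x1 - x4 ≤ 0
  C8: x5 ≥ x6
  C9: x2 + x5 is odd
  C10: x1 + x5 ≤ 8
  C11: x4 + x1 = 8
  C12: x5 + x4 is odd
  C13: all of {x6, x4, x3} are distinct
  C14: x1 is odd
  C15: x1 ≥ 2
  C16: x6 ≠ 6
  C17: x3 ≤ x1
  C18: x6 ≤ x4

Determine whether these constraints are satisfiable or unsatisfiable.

Setting (x1, x2, x3, x4, x5, x6) = (3, 3, 3, 5, 4, 4) satisfies everything: constraint 7: x1 - x4 = -2; constraint 10: x1 + x5 = 7; constraint 11: x4 + x1 = 8, and the others follow.

Satisfiable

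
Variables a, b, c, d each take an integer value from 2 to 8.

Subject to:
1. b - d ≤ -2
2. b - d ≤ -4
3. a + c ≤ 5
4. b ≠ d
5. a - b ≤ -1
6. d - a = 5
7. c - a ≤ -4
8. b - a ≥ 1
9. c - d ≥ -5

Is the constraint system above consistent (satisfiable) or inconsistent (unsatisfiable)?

Unsatisfiable

Constraints 1, 5, 7, and 9 give a − c ≥ 4, c − d ≥ -5, d − b ≥ 2, b − a ≥ 1.
Adding all 4 inequalities: the left sides telescope to 0, and the right sides sum to 4 + (-5) + 2 + 1 = 2. So 0 ≥ 2, which is false.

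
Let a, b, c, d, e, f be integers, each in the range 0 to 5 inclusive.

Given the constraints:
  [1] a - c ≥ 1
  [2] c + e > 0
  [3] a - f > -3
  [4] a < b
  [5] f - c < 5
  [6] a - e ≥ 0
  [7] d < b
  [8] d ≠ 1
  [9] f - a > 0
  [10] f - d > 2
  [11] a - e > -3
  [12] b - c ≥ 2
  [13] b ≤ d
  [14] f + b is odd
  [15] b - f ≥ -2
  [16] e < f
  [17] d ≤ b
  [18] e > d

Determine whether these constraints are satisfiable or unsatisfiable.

Unsatisfiable

Constraints 4, 6, 13, and 18 give d < e, e ≤ a, a < b, b ≤ d. Chaining: d < e ≤ a < b ≤ d, which forces d < d — impossible.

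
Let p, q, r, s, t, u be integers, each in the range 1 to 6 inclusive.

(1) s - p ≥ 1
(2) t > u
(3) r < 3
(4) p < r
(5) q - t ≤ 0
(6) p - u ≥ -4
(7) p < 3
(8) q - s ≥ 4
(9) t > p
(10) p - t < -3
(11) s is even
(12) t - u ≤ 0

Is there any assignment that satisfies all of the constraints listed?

Constraints 1, 5, 6, 8, and 12 give s − p ≥ 1, p − u ≥ -4, u − t ≥ 0, t − q ≥ 0, q − s ≥ 4.
Adding all 5 inequalities: the left sides telescope to 0, and the right sides sum to 1 + (-4) + 0 + 0 + 4 = 1. So 0 ≥ 1, which is false.

Unsatisfiable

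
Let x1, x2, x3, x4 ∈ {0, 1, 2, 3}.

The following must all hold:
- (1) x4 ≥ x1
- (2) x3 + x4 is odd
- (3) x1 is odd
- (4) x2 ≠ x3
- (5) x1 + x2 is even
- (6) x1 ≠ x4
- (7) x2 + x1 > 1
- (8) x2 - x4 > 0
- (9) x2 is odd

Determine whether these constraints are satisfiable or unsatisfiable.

The assignment x1 = 1, x2 = 3, x3 = 1, x4 = 2 works:
  constraint 7 holds since x2 + x1 = 4.
  constraint 8 holds since x2 - x4 = 1.
The rest check out directly.

Satisfiable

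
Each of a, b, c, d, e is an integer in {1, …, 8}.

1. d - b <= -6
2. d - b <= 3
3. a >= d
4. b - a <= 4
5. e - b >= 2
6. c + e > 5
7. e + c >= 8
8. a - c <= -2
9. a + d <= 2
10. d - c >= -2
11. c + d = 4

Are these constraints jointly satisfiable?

Constraints 1, 4, 8, and 10 give b − d ≥ 6, d − c ≥ -2, c − a ≥ 2, a − b ≥ -4.
Adding all 4 inequalities: the left sides telescope to 0, and the right sides sum to 6 + (-2) + 2 + (-4) = 2. So 0 ≥ 2, which is false.

Unsatisfiable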